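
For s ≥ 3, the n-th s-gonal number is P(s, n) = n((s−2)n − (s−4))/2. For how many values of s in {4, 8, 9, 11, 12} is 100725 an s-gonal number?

2

s = 4: P(4, 317) = 100489 and P(4, 318) = 101124; 100725 is not s-gonal.
s = 8: P(8, 183) = 100101 and P(8, 184) = 101200; 100725 is not s-gonal.
s = 9: P(9, 170) = 100725. ✓
s = 11: P(11, 150) = 100725. ✓
s = 12: P(12, 142) = 100252 and P(12, 143) = 101673; 100725 is not s-gonal.
Hits: s ∈ {9, 11} → 2.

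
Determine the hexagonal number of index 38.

The 38th hexagonal number is n(2n−1) with n = 38.
38·(2·38 − 1) = 38·75 = 2850.

2850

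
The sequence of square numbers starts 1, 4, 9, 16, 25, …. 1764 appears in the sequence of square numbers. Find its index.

42

We need n² = 1764, so n = √1764 = 42.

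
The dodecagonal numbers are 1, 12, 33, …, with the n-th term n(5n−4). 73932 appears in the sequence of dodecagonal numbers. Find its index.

122

Set n(5n−4) = 73932, giving 5n² − 4n − 73932 = 0.
The discriminant is 16 + 20·73932 = 1478656, and √1478656 = 1216.
So n = (4 + 1216) / 10 = 1220/10 = 122.
Check: 122·(5·122 − 4) = 73932. ✓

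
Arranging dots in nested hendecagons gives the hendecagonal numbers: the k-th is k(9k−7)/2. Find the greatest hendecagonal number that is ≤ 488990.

488895

Solve n(9n−7)/2 ≤ 488990 for integer n.
n = 330 gives 488895 ≤ 488990, while n = 331 gives 491866 > 488990; so the answer is 488895.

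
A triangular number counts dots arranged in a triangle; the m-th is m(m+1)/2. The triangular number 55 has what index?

10

Set n(n+1)/2 = 55, giving n² + n − 110 = 0.
The discriminant is 1 + 8·55 = 441, and √441 = 21.
So n = (-1 + 21) / 2 = 20/2 = 10.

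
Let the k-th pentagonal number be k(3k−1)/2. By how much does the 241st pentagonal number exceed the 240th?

721

Consecutive pentagonal numbers differ by 3n − 2: here 3·241 − 2 = 721.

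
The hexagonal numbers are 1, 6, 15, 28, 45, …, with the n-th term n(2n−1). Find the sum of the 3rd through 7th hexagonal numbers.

Σ i(2i−1) = 2Σi² − Σi over i = 3..7.
Σi = 28 − 3 = 25 and Σi² = 140 − 5 = 135.
2·135 − 1·25 = 245.

245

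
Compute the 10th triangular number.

10·11/2 = 110/2 = 55.

55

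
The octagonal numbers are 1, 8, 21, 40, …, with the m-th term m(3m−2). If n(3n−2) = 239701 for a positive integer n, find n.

283

Set n(3n−2) = 239701, giving 3n² − 2n − 239701 = 0.
The discriminant is 4 + 12·239701 = 2876416, and √2876416 = 1696.
So n = (2 + 1696) / 6 = 1698/6 = 283.
Check: 283·(3·283 − 2) = 239701. ✓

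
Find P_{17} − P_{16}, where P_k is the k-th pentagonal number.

Consecutive pentagonal numbers differ by 3n − 2: here 3·17 − 2 = 49.

49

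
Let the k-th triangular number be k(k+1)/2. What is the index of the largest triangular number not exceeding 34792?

Solve n(n+1)/2 ≤ 34792 for integer n.
n = 263 gives 34716 ≤ 34792, while n = 264 gives 34980 > 34792; so the answer is index 263.

263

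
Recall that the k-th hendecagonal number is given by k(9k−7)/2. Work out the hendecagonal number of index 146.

95411

The 146th hendecagonal number is n(9n−7)/2 with n = 146.
146·(9·146 − 7)/2 = 146·1307/2 = 95411.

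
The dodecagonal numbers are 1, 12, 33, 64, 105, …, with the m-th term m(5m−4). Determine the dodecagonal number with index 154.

117964

The 154th dodecagonal number is n(5n−4) with n = 154.
154·(5·154 − 4) = 154·766 = 117964.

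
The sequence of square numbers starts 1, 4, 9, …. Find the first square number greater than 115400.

115600

Solve n² > 115400 for integer n.
The largest n with value ≤ 115400 is 339 (since 114921 ≤ 115400 < 115600), so the first above is n = 340, value 115600.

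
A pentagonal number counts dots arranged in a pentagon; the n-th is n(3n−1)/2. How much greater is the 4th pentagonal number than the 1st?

4·(3·4 − 1)/2 = 22 and 1·(3·1 − 1)/2 = 1.
Difference: 22 − 1 = 21.

21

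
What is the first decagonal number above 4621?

Solve n(4n−3) > 4621 for integer n.
The largest n with value ≤ 4621 is 34 (since 4522 ≤ 4621 < 4795), so the first above is n = 35, value 4795.

4795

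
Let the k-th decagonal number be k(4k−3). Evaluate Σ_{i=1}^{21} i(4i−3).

Σ i(4i−3) = 4Σi² − 3Σi over i = 1..21.
Σi = 231 and Σi² = 3311.
4·3311 − 3·231 = 12551.

12551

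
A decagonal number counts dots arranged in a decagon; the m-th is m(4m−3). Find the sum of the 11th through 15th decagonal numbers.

3225

Σ i(4i−3) = 4Σi² − 3Σi over i = 11..15.
Σi = 120 − 55 = 65 and Σi² = 1240 − 385 = 855.
4·855 − 3·65 = 3225.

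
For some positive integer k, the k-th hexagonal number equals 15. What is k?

3

Set n(2n−1) = 15, giving 2n² − n − 15 = 0.
The discriminant is 1 + 8·15 = 121, and √121 = 11.
So n = (1 + 11) / 4 = 12/4 = 3.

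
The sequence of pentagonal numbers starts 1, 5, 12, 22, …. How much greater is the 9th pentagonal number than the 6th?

9·(3·9 − 1)/2 = 117 and 6·(3·6 − 1)/2 = 51.
Difference: 117 − 51 = 66.

66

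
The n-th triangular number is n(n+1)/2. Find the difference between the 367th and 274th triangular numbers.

367·368/2 = 67528 and 274·275/2 = 37675.
Difference: 67528 − 37675 = 29853.

29853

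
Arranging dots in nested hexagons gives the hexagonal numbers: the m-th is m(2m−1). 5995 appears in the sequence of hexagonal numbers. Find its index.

55

Set n(2n−1) = 5995, giving 2n² − n − 5995 = 0.
The discriminant is 1 + 8·5995 = 47961, and √47961 = 219.
So n = (1 + 219) / 4 = 220/4 = 55.
Check: 55·(2·55 − 1) = 5995. ✓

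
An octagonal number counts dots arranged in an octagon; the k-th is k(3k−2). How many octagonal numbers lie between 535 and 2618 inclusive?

16

The n-th octagonal number is n(3n−2).
Smallest index with value ≥ 535: n = 14 (giving 560).
Largest index with value ≤ 2618: n = 29 (giving 2465).
Indices 14 through 29: 16 terms.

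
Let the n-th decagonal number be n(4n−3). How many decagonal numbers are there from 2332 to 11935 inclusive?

31

The n-th decagonal number is n(4n−3).
Smallest index with value ≥ 2332: n = 25 (giving 2425).
Largest index with value ≤ 11935: n = 55 (giving 11935).
Indices 25 through 55: 31 terms.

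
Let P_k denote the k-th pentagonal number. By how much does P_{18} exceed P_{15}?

147

18·(3·18 − 1)/2 = 477 and 15·(3·15 − 1)/2 = 330.
Difference: 477 − 330 = 147.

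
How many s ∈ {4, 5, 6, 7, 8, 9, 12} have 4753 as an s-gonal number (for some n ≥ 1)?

s = 4: P(4, 68) = 4624 and P(4, 69) = 4761; 4753 is not s-gonal.
s = 5: P(5, 56) = 4676 and P(5, 57) = 4845; 4753 is not s-gonal.
s = 6: P(6, 49) = 4753. ✓
s = 7: P(7, 43) = 4558 and P(7, 44) = 4774; 4753 is not s-gonal.
s = 8: P(8, 40) = 4720 and P(8, 41) = 4961; 4753 is not s-gonal.
s = 9: P(9, 37) = 4699 and P(9, 38) = 4959; 4753 is not s-gonal.
s = 12: P(12, 31) = 4681 and P(12, 32) = 4992; 4753 is not s-gonal.
Hits: s ∈ {6} → 1.

1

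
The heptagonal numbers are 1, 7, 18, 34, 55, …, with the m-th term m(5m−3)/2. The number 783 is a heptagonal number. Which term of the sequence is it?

18

Set n(5n−3)/2 = 783, giving 5n² − 3n − 1566 = 0.
The discriminant is 9 + 40·783 = 31329, and √31329 = 177.
So n = (3 + 177) / 10 = 180/10 = 18.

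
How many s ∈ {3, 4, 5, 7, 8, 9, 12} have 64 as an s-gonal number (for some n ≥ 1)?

2

s = 3: P(3, 10) = 55 and P(3, 11) = 66; 64 is not s-gonal.
s = 4: P(4, 8) = 64. ✓
s = 5: P(5, 6) = 51 and P(5, 7) = 70; 64 is not s-gonal.
s = 7: P(7, 5) = 55 and P(7, 6) = 81; 64 is not s-gonal.
s = 8: P(8, 4) = 40 and P(8, 5) = 65; 64 is not s-gonal.
s = 9: P(9, 4) = 46 and P(9, 5) = 75; 64 is not s-gonal.
s = 12: P(12, 4) = 64. ✓
Hits: s ∈ {4, 12} → 2.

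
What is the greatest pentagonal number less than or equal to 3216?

3151

Solve n(3n−1)/2 ≤ 3216 for integer n.
n = 46 gives 3151 ≤ 3216, while n = 47 gives 3290 > 3216; so the answer is 3151.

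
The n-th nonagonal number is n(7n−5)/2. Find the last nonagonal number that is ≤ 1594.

1491

Solve n(7n−5)/2 ≤ 1594 for integer n.
n = 21 gives 1491 ≤ 1594, while n = 22 gives 1639 > 1594; so the answer is 1491.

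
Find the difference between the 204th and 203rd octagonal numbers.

1219

Consecutive octagonal numbers differ by 6n − 5: here 6·204 − 5 = 1219.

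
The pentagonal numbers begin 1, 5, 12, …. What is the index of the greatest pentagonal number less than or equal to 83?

7

Solve n(3n−1)/2 ≤ 83 for integer n.
n = 7 gives 70 ≤ 83, while n = 8 gives 92 > 83; so the answer is index 7.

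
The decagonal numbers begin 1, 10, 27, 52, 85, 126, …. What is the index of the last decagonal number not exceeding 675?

Solve n(4n−3) ≤ 675 for integer n.
n = 13 gives 637 ≤ 675, while n = 14 gives 742 > 675; so the answer is index 13.

13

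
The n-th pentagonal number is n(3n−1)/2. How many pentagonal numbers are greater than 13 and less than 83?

4

The n-th pentagonal number is n(3n−1)/2.
Smallest index with value > 13: n = 4 (giving 22).
Largest index with value < 83: n = 7 (giving 70).
Indices 4 through 7: 4 terms.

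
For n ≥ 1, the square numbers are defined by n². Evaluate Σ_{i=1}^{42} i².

Σ_{i=1}^{42} i² = 42·43·85/6 = 25585.

25585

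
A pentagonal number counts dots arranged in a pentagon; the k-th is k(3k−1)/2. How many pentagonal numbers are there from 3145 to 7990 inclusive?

The n-th pentagonal number is n(3n−1)/2.
Smallest index with value ≥ 3145: n = 46 (giving 3151).
Largest index with value ≤ 7990: n = 73 (giving 7957).
Indices 46 through 73: 28 terms.

28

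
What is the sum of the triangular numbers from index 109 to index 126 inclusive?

Σ i(i+1)/2 = (Σi² + Σi) / 2 over i = 109..126.
Σi = 8001 − 5886 = 2115 and Σi² = 674751 − 425754 = 248997.
(1·248997 + 1·2115) / 2 = 251112/2 = 125556.

125556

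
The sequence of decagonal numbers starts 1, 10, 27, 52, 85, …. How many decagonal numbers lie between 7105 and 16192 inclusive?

22

The n-th decagonal number is n(4n−3).
Smallest index with value ≥ 7105: n = 43 (giving 7267).
Largest index with value ≤ 16192: n = 64 (giving 16192).
Indices 43 through 64: 22 terms.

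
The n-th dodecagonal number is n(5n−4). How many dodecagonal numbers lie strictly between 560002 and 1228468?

161

The n-th dodecagonal number is n(5n−4).
Smallest index with value > 560002: n = 336 (giving 563136).
Largest index with value < 1228468: n = 496 (giving 1228096).
Indices 336 through 496: 161 terms.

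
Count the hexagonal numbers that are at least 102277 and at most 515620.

282

The n-th hexagonal number is n(2n−1).
Smallest index with value ≥ 102277: n = 227 (giving 102831).
Largest index with value ≤ 515620: n = 508 (giving 515620).
Indices 227 through 508: 282 terms.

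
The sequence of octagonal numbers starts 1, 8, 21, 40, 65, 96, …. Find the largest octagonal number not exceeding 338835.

338016

Solve n(3n−2) ≤ 338835 for integer n.
n = 336 gives 338016 ≤ 338835, while n = 337 gives 340033 > 338835; so the answer is 338016.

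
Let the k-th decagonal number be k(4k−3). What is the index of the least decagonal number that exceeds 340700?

293

Solve n(4n−3) > 340700 for integer n.
The largest n with value ≤ 340700 is 292 (since 340180 ≤ 340700 < 342517), so the first above is n = 293, value 342517.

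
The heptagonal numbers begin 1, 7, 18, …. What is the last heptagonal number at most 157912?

157126

Solve n(5n−3)/2 ≤ 157912 for integer n.
n = 251 gives 157126 ≤ 157912, while n = 252 gives 158382 > 157912; so the answer is 157126.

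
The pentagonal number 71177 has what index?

Set n(3n−1)/2 = 71177, giving 3n² − n − 142354 = 0.
So n = (1 + 1307) / 6 = 1308/6 = 218.
Check: 218·(3·218 − 1)/2 = 71177. ✓

218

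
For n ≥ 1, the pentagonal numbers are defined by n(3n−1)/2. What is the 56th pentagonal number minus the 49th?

1099

56·(3·56 − 1)/2 = 4676 and 49·(3·49 − 1)/2 = 3577.
Difference: 4676 − 3577 = 1099.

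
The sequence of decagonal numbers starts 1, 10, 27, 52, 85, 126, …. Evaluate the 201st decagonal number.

161001

The 201st decagonal number is n(4n−3) with n = 201.
201·(4·201 − 3) = 201·801 = 161001.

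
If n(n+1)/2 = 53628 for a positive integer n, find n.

Set n(n+1)/2 = 53628, giving n² + n − 107256 = 0.
The discriminant is 1 + 8·53628 = 429025, and √429025 = 655.
So n = (-1 + 655) / 2 = 654/2 = 327.
Check: 327·328/2 = 53628. ✓

327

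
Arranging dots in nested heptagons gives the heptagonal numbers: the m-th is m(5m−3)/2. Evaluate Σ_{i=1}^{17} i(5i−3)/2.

4233

Σ i(5i−3)/2 = (5Σi² − 3Σi) / 2 over i = 1..17.
Σi = 153 and Σi² = 1785.
(5·1785 − 3·153) / 2 = 8466/2 = 4233.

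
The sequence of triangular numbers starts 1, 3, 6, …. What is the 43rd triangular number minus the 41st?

85

43·44/2 = 946 and 41·42/2 = 861.
Difference: 946 − 861 = 85.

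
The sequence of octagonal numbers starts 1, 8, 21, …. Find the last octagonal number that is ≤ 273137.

273008

Solve n(3n−2) ≤ 273137 for integer n.
n = 302 gives 273008 ≤ 273137, while n = 303 gives 274821 > 273137; so the answer is 273008.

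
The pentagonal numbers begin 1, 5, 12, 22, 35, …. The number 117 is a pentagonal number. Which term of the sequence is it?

9

Set n(3n−1)/2 = 117, giving 3n² − n − 234 = 0.
The discriminant is 1 + 24·117 = 2809, and √2809 = 53.
So n = (1 + 53) / 6 = 54/6 = 9.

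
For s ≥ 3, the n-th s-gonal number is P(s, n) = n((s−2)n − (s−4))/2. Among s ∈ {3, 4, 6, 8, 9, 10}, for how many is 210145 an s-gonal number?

s = 3: P(3, 647) = 209628 and P(3, 648) = 210276; 210145 is not s-gonal.
s = 4: P(4, 458) = 209764 and P(4, 459) = 210681; 210145 is not s-gonal.
s = 6: P(6, 324) = 209628 and P(6, 325) = 210925; 210145 is not s-gonal.
s = 8: P(8, 265) = 210145. ✓
s = 9: P(9, 245) = 209475 and P(9, 246) = 211191; 210145 is not s-gonal.
s = 10: P(10, 229) = 209077 and P(10, 230) = 210910; 210145 is not s-gonal.
Hits: s ∈ {8} → 1.

1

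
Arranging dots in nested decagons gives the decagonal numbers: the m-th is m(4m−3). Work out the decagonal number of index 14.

742

The 14th decagonal number is n(4n−3) with n = 14.
14·(4·14 − 3) = 14·53 = 742.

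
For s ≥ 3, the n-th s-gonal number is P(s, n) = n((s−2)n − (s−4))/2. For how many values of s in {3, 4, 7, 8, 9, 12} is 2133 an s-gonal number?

s = 3: P(3, 64) = 2080 and P(3, 65) = 2145; 2133 is not s-gonal.
s = 4: P(4, 46) = 2116 and P(4, 47) = 2209; 2133 is not s-gonal.
s = 7: P(7, 29) = 2059 and P(7, 30) = 2205; 2133 is not s-gonal.
s = 8: P(8, 27) = 2133. ✓
s = 9: P(9, 25) = 2125 and P(9, 26) = 2301; 2133 is not s-gonal.
s = 12: P(12, 21) = 2121 and P(12, 22) = 2332; 2133 is not s-gonal.
Hits: s ∈ {8} → 1.

1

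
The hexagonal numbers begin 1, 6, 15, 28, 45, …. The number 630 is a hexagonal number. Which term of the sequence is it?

Set n(2n−1) = 630, giving 2n² − n − 630 = 0.
The discriminant is 1 + 8·630 = 5041, and √5041 = 71.
So n = (1 + 71) / 4 = 72/4 = 18.

18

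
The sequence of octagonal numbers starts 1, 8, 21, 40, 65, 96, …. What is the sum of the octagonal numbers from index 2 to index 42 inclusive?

74948

Σ i(3i−2) = 3Σi² − 2Σi over i = 2..42.
Σi = 903 − 1 = 902 and Σi² = 25585 − 1 = 25584.
3·25584 − 2·902 = 74948.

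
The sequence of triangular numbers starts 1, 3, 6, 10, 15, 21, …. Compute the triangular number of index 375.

70500

The 375th triangular number is n(n+1)/2 with n = 375.
375·376/2 = 141000/2 = 70500.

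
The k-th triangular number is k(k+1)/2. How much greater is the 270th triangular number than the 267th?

807

270·271/2 = 36585 and 267·268/2 = 35778.
Difference: 36585 − 35778 = 807.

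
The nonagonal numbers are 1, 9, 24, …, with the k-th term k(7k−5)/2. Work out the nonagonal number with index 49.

The 49th nonagonal number is n(7n−5)/2 with n = 49.
49·(7·49 − 5)/2 = 49·338/2 = 49·169 = 8281.

8281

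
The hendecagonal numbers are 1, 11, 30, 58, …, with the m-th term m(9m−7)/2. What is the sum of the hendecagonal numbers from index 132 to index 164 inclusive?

3249114

Σ i(9i−7)/2 = (9Σi² − 7Σi) / 2 over i = 132..164.
Σi = 13530 − 8646 = 4884 and Σi² = 1483790 − 757966 = 725824.
(9·725824 − 7·4884) / 2 = 6498228/2 = 3249114.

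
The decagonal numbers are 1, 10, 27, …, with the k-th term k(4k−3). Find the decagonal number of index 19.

1387

The 19th decagonal number is n(4n−3) with n = 19.
19·(4·19 − 3) = 19·73 = 1387.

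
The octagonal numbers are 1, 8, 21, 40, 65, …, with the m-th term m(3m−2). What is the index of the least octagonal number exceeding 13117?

67

Solve n(3n−2) > 13117 for integer n.
The largest n with value ≤ 13117 is 66 (since 12936 ≤ 13117 < 13333), so the first above is n = 67, value 13333.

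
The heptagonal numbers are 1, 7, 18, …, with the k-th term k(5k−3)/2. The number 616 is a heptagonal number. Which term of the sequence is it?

Set n(5n−3)/2 = 616, giving 5n² − 3n − 1232 = 0.
The discriminant is 9 + 40·616 = 24649, and √24649 = 157.
So n = (3 + 157) / 10 = 160/10 = 16.

16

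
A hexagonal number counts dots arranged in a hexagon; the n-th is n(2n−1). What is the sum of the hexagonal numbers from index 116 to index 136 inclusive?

Σ i(2i−1) = 2Σi² − Σi over i = 116..136.
Σi = 9316 − 6670 = 2646 and Σi² = 847756 − 513590 = 334166.
2·334166 − 1·2646 = 665686.

665686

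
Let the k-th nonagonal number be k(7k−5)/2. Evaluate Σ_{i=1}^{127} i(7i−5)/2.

Σ i(7i−5)/2 = (7Σi² − 5Σi) / 2 over i = 1..127.
Σi = 8128 and Σi² = 690880.
(7·690880 − 5·8128) / 2 = 4795520/2 = 2397760.

2397760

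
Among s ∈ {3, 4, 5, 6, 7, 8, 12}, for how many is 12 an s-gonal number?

s = 3: P(3, 4) = 10 and P(3, 5) = 15; 12 is not s-gonal.
s = 4: P(4, 3) = 9 and P(4, 4) = 16; 12 is not s-gonal.
s = 5: P(5, 3) = 12. ✓
s = 6: P(6, 2) = 6 and P(6, 3) = 15; 12 is not s-gonal.
s = 7: P(7, 2) = 7 and P(7, 3) = 18; 12 is not s-gonal.
s = 8: P(8, 2) = 8 and P(8, 3) = 21; 12 is not s-gonal.
s = 12: P(12, 2) = 12. ✓
Hits: s ∈ {5, 12} → 2.

2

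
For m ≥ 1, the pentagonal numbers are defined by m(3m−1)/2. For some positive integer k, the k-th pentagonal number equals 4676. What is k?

Set n(3n−1)/2 = 4676, giving 3n² − n − 9352 = 0.
The discriminant is 1 + 24·4676 = 112225, and √112225 = 335.
So n = (1 + 335) / 6 = 336/6 = 56.

56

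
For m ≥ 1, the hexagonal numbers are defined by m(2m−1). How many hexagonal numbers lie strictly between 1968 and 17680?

The n-th hexagonal number is n(2n−1).
Smallest index with value > 1968: n = 32 (giving 2016).
Largest index with value < 17680: n = 94 (giving 17578).
Indices 32 through 94: 63 terms.

63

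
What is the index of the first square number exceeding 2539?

51

Solve n² > 2539 for integer n.
The largest n with value ≤ 2539 is 50 (since 2500 ≤ 2539 < 2601), so the first above is n = 51, value 2601.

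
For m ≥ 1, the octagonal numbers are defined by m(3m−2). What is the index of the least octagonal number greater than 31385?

Solve n(3n−2) > 31385 for integer n.
The largest n with value ≤ 31385 is 102 (since 31008 ≤ 31385 < 31621), so the first above is n = 103, value 31621.

103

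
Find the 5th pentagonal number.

The 5th pentagonal number is n(3n−1)/2 with n = 5.
5·(3·5 − 1)/2 = 5·14/2 = 5·7 = 35.

35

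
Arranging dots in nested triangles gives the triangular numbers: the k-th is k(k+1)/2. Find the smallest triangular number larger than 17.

Solve n(n+1)/2 > 17 for integer n.
The largest n with value ≤ 17 is 5 (since 15 ≤ 17 < 21), so the first above is n = 6, value 21.

21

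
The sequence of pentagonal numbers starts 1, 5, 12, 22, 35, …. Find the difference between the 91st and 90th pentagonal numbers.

Consecutive pentagonal numbers differ by 3n − 2: here 3·91 − 2 = 271.

271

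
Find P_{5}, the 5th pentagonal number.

35

The 5th pentagonal number is n(3n−1)/2 with n = 5.
5·(3·5 − 1)/2 = 5·14/2 = 5·7 = 35.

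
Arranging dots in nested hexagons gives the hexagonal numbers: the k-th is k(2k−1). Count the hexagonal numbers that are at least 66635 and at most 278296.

191

The n-th hexagonal number is n(2n−1).
Smallest index with value ≥ 66635: n = 183 (giving 66795).
Largest index with value ≤ 278296: n = 373 (giving 277885).
Indices 183 through 373: 191 terms.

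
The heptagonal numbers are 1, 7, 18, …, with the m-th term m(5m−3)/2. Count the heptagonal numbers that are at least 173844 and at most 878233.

330

The n-th heptagonal number is n(5n−3)/2.
Smallest index with value ≥ 173844: n = 264 (giving 173844).
Largest index with value ≤ 878233: n = 593 (giving 878233).
Indices 264 through 593: 330 terms.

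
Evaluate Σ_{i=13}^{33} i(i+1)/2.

6181

Σ i(i+1)/2 = (Σi² + Σi) / 2 over i = 13..33.
Σi = 561 − 78 = 483 and Σi² = 12529 − 650 = 11879.
(1·11879 + 1·483) / 2 = 12362/2 = 6181.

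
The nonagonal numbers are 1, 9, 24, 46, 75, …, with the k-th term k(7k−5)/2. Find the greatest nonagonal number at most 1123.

1089

Solve n(7n−5)/2 ≤ 1123 for integer n.
n = 18 gives 1089 ≤ 1123, while n = 19 gives 1216 > 1123; so the answer is 1089.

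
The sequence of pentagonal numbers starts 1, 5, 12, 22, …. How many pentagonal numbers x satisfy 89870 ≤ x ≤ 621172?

399

The n-th pentagonal number is n(3n−1)/2.
Smallest index with value ≥ 89870: n = 245 (giving 89915).
Largest index with value ≤ 621172: n = 643 (giving 619852).
Indices 245 through 643: 399 terms.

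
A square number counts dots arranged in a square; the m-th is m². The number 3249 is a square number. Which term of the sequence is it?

57

We need n² = 3249, so n = √3249 = 57.
Check: 57² = 3249. ✓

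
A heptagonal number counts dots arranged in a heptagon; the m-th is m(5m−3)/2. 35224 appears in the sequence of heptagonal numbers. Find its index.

119

Set n(5n−3)/2 = 35224, giving 5n² − 3n − 70448 = 0.
So n = (3 + 1187) / 10 = 1190/10 = 119.
Check: 119·(5·119 − 3)/2 = 35224. ✓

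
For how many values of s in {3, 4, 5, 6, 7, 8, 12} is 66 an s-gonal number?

s = 3: P(3, 11) = 66. ✓
s = 4: P(4, 8) = 64 and P(4, 9) = 81; 66 is not s-gonal.
s = 5: P(5, 6) = 51 and P(5, 7) = 70; 66 is not s-gonal.
s = 6: P(6, 6) = 66. ✓
s = 7: P(7, 5) = 55 and P(7, 6) = 81; 66 is not s-gonal.
s = 8: P(8, 5) = 65 and P(8, 6) = 96; 66 is not s-gonal.
s = 12: P(12, 4) = 64 and P(12, 5) = 105; 66 is not s-gonal.
Hits: s ∈ {3, 6} → 2.

2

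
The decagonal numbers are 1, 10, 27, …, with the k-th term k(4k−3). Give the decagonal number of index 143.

81367

The 143rd decagonal number is n(4n−3) with n = 143.
143·(4·143 − 3) = 143·569 = 81367.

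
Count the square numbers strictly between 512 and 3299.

35

The n-th square number is n².
Smallest index with value > 512: n = 23 (giving 529).
Largest index with value < 3299: n = 57 (giving 3249).
Indices 23 through 57: 35 terms.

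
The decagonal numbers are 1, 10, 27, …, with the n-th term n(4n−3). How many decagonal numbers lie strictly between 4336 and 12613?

23

The n-th decagonal number is n(4n−3).
Smallest index with value > 4336: n = 34 (giving 4522).
Largest index with value < 12613: n = 56 (giving 12376).
Indices 34 through 56: 23 terms.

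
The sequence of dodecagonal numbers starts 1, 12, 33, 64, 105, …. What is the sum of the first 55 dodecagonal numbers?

278740

Σ i(5i−4) = 5Σi² − 4Σi over i = 1..55.
Σi = 1540 and Σi² = 56980.
5·56980 − 4·1540 = 278740.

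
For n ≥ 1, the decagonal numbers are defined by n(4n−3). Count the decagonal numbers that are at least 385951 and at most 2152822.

The n-th decagonal number is n(4n−3).
Smallest index with value ≥ 385951: n = 311 (giving 385951).
Largest index with value ≤ 2152822: n = 734 (giving 2152822).
Indices 311 through 734: 424 terms.

424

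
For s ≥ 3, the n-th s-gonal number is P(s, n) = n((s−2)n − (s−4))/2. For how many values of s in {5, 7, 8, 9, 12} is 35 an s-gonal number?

1

s = 5: P(5, 5) = 35. ✓
s = 7: P(7, 4) = 34 and P(7, 5) = 55; 35 is not s-gonal.
s = 8: P(8, 3) = 21 and P(8, 4) = 40; 35 is not s-gonal.
s = 9: P(9, 3) = 24 and P(9, 4) = 46; 35 is not s-gonal.
s = 12: P(12, 3) = 33 and P(12, 4) = 64; 35 is not s-gonal.
Hits: s ∈ {5} → 1.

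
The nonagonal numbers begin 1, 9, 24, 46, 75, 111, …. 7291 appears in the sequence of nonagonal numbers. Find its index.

46

Set n(7n−5)/2 = 7291, giving 7n² − 5n − 14582 = 0.
So n = (5 + 639) / 14 = 644/14 = 46.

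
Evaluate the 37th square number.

37² = 1369.

1369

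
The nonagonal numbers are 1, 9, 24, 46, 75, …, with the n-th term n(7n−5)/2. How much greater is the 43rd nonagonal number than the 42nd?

Consecutive nonagonal numbers differ by 7n − 6: here 7·43 − 6 = 295.

295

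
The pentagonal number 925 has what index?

Set n(3n−1)/2 = 925, giving 3n² − n − 1850 = 0.
So n = (1 + 149) / 6 = 150/6 = 25.
Check: 25·(3·25 − 1)/2 = 925. ✓

25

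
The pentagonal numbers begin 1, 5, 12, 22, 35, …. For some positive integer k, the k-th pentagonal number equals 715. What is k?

22

Set n(3n−1)/2 = 715, giving 3n² − n − 1430 = 0.
The discriminant is 1 + 24·715 = 17161, and √17161 = 131.
So n = (1 + 131) / 6 = 132/6 = 22.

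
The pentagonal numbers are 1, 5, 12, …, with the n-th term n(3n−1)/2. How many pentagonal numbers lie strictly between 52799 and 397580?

The n-th pentagonal number is n(3n−1)/2.
Smallest index with value > 52799: n = 188 (giving 52922).
Largest index with value < 397580: n = 514 (giving 396037).
Indices 188 through 514: 327 terms.

327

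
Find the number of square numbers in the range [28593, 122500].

The n-th square number is n².
Smallest index with value ≥ 28593: n = 170 (giving 28900).
Largest index with value ≤ 122500: n = 350 (giving 122500).
Indices 170 through 350: 181 terms.

181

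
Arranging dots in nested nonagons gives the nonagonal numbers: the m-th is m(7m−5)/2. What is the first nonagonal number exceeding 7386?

7614

Solve n(7n−5)/2 > 7386 for integer n.
The largest n with value ≤ 7386 is 46 (since 7291 ≤ 7386 < 7614), so the first above is n = 47, value 7614.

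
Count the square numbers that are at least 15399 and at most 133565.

The n-th square number is n².
Smallest index with value ≥ 15399: n = 125 (giving 15625).
Largest index with value ≤ 133565: n = 365 (giving 133225).
Indices 125 through 365: 241 terms.

241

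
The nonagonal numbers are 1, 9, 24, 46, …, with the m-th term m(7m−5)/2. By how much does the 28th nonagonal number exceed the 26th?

28·(7·28 − 5)/2 = 2674 and 26·(7·26 − 5)/2 = 2301.
Difference: 2674 − 2301 = 373.

373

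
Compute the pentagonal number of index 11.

The 11th pentagonal number is n(3n−1)/2 with n = 11.
11·(3·11 − 1)/2 = 11·32/2 = 11·16 = 176.

176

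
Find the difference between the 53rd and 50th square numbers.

53² = 2809 and 50² = 2500.
Difference: 2809 − 2500 = 309.

309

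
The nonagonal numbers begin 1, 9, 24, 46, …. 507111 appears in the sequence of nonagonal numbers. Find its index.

381

Set n(7n−5)/2 = 507111, giving 7n² − 5n − 1014222 = 0.
So n = (5 + 5329) / 14 = 5334/14 = 381.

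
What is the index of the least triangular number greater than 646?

36

Solve n(n+1)/2 > 646 for integer n.
The largest n with value ≤ 646 is 35 (since 630 ≤ 646 < 666), so the first above is n = 36, value 666.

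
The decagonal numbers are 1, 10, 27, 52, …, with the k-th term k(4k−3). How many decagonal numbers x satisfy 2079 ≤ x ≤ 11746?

The n-th decagonal number is n(4n−3).
Smallest index with value ≥ 2079: n = 24 (giving 2232).
Largest index with value ≤ 11746: n = 54 (giving 11502).
Indices 24 through 54: 31 terms.

31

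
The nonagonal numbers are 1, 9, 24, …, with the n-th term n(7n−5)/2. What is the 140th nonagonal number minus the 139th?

974

Consecutive nonagonal numbers differ by 7n − 6: here 7·140 − 6 = 974.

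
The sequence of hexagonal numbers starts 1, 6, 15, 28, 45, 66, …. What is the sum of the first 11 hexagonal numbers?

Σ i(2i−1) = 2Σi² − Σi over i = 1..11.
Σi = 66 and Σi² = 506.
2·506 − 1·66 = 946.

946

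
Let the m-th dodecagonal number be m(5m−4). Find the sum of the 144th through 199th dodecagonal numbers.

8270164

Σ i(5i−4) = 5Σi² − 4Σi over i = 144..199.
Σi = 19900 − 10296 = 9604 and Σi² = 2646700 − 984984 = 1661716.
5·1661716 − 4·9604 = 8270164.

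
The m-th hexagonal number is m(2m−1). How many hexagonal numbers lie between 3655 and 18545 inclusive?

The n-th hexagonal number is n(2n−1).
Smallest index with value ≥ 3655: n = 43 (giving 3655).
Largest index with value ≤ 18545: n = 96 (giving 18336).
Indices 43 through 96: 54 terms.

54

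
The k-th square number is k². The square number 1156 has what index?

34

We need n² = 1156, so n = √1156 = 34.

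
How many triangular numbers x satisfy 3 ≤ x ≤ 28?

6

The n-th triangular number is n(n+1)/2.
Smallest index with value ≥ 3: n = 2 (giving 3).
Largest index with value ≤ 28: n = 7 (giving 28).
Indices 2 through 7: 6 terms.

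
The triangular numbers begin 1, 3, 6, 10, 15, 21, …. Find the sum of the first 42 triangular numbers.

Σ i(i+1)/2 = (Σi² + Σi) / 2 over i = 1..42.
Σi = 903 and Σi² = 25585.
(1·25585 + 1·903) / 2 = 26488/2 = 13244.

13244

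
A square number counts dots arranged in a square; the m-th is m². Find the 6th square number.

6² = 36.

36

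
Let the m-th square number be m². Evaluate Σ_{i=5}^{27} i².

Σ_{i=5}^{27} i² = 6930 − 30 = 6900.

6900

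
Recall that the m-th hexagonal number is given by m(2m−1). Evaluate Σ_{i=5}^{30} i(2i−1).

Σ i(2i−1) = 2Σi² − Σi over i = 5..30.
Σi = 465 − 10 = 455 and Σi² = 9455 − 30 = 9425.
2·9425 − 1·455 = 18395.

18395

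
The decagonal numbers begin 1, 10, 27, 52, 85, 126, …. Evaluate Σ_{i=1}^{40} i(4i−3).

86100

Σ i(4i−3) = 4Σi² − 3Σi over i = 1..40.
Σi = 820 and Σi² = 22140.
4·22140 − 3·820 = 86100.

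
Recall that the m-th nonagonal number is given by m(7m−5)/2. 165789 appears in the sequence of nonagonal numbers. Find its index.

Set n(7n−5)/2 = 165789, giving 7n² − 5n − 331578 = 0.
The discriminant is 25 + 56·165789 = 9284209, and √9284209 = 3047.
So n = (5 + 3047) / 14 = 3052/14 = 218.
Check: 218·(7·218 − 5)/2 = 165789. ✓

218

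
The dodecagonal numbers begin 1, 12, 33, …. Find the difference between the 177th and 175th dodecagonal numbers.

177·(5·177 − 4) = 155937 and 175·(5·175 − 4) = 152425.
Difference: 155937 − 152425 = 3512.

3512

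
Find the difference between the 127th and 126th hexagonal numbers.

Consecutive hexagonal numbers differ by 4n − 3: here 4·127 − 3 = 505.

505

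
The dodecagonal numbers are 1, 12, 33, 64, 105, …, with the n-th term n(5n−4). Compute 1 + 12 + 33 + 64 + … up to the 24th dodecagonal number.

Σ i(5i−4) = 5Σi² − 4Σi over i = 1..24.
Σi = 300 and Σi² = 4900.
5·4900 − 4·300 = 23300.

23300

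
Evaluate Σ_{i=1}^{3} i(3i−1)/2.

18

Σ i(3i−1)/2 = (3Σi² − Σi) / 2 over i = 1..3.
Σi = 6 and Σi² = 14.
(3·14 − 1·6) / 2 = 36/2 = 18.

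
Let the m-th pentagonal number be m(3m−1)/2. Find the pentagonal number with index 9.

9·(3·9 − 1)/2 = 9·26/2 = 9·13 = 117.

117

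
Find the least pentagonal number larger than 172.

Solve n(3n−1)/2 > 172 for integer n.
The largest n with value ≤ 172 is 10 (since 145 ≤ 172 < 176), so the first above is n = 11, value 176.

176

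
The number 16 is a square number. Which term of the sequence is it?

4

We need n² = 16, so n = √16 = 4.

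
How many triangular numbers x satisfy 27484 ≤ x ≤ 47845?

The n-th triangular number is n(n+1)/2.
Smallest index with value ≥ 27484: n = 234 (giving 27495).
Largest index with value ≤ 47845: n = 308 (giving 47586).
Indices 234 through 308: 75 terms.

75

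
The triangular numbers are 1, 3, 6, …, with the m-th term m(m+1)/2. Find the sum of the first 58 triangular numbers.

Σ i(i+1)/2 = (Σi² + Σi) / 2 over i = 1..58.
Σi = 1711 and Σi² = 66729.
(1·66729 + 1·1711) / 2 = 68440/2 = 34220.

34220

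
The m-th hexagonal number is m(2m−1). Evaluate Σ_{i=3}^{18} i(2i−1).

4040

Σ i(2i−1) = 2Σi² − Σi over i = 3..18.
Σi = 171 − 3 = 168 and Σi² = 2109 − 5 = 2104.
2·2104 − 1·168 = 4040.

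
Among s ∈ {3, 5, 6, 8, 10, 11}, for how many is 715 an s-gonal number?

s = 3: P(3, 37) = 703 and P(3, 38) = 741; 715 is not s-gonal.
s = 5: P(5, 22) = 715. ✓
s = 6: P(6, 19) = 703 and P(6, 20) = 780; 715 is not s-gonal.
s = 8: P(8, 15) = 645 and P(8, 16) = 736; 715 is not s-gonal.
s = 10: P(10, 13) = 637 and P(10, 14) = 742; 715 is not s-gonal.
s = 11: P(11, 13) = 715. ✓
Hits: s ∈ {5, 11} → 2.

2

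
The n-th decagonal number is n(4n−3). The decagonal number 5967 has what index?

39

Set n(4n−3) = 5967, giving 4n² − 3n − 5967 = 0.
The discriminant is 9 + 16·5967 = 95481, and √95481 = 309.
So n = (3 + 309) / 8 = 312/8 = 39.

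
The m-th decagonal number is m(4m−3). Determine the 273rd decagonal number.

297297

The 273rd decagonal number is n(4n−3) with n = 273.
273·(4·273 − 3) = 273·1089 = 297297.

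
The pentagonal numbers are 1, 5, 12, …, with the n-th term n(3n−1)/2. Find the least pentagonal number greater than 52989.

Solve n(3n−1)/2 > 52989 for integer n.
The largest n with value ≤ 52989 is 188 (since 52922 ≤ 52989 < 53487), so the first above is n = 189, value 53487.

53487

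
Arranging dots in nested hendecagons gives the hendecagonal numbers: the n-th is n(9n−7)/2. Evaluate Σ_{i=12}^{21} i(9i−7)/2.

Σ i(9i−7)/2 = (9Σi² − 7Σi) / 2 over i = 12..21.
Σi = 231 − 66 = 165 and Σi² = 3311 − 506 = 2805.
(9·2805 − 7·165) / 2 = 24090/2 = 12045.

12045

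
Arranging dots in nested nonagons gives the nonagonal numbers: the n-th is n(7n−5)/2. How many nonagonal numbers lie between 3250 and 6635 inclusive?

13

The n-th nonagonal number is n(7n−5)/2.
Smallest index with value ≥ 3250: n = 31 (giving 3286).
Largest index with value ≤ 6635: n = 43 (giving 6364).
Indices 31 through 43: 13 terms.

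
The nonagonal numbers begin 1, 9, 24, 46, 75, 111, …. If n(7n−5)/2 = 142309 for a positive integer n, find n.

202

Set n(7n−5)/2 = 142309, giving 7n² − 5n − 284618 = 0.
The discriminant is 25 + 56·142309 = 7969329, and √7969329 = 2823.
So n = (5 + 2823) / 14 = 2828/14 = 202.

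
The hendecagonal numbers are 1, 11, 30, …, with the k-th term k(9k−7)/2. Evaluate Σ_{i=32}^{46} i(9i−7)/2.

101880

Σ i(9i−7)/2 = (9Σi² − 7Σi) / 2 over i = 32..46.
Σi = 1081 − 496 = 585 and Σi² = 33511 − 10416 = 23095.
(9·23095 − 7·585) / 2 = 203760/2 = 101880.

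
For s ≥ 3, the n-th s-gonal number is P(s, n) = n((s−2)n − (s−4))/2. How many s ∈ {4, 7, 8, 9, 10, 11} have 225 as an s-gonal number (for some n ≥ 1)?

2

s = 4: P(4, 15) = 225. ✓
s = 7: P(7, 9) = 189 and P(7, 10) = 235; 225 is not s-gonal.
s = 8: P(8, 9) = 225. ✓
s = 9: P(9, 8) = 204 and P(9, 9) = 261; 225 is not s-gonal.
s = 10: P(10, 7) = 175 and P(10, 8) = 232; 225 is not s-gonal.
s = 11: P(11, 7) = 196 and P(11, 8) = 260; 225 is not s-gonal.
Hits: s ∈ {4, 8} → 2.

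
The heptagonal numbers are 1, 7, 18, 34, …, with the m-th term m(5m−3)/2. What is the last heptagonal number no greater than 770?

Solve n(5n−3)/2 ≤ 770 for integer n.
n = 17 gives 697 ≤ 770, while n = 18 gives 783 > 770; so the answer is 697.

697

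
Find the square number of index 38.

38² = 1444.

1444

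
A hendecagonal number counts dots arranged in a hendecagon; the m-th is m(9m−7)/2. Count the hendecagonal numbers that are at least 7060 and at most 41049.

56

The n-th hendecagonal number is n(9n−7)/2.
Smallest index with value ≥ 7060: n = 40 (giving 7060).
Largest index with value ≤ 41049: n = 95 (giving 40280).
Indices 40 through 95: 56 terms.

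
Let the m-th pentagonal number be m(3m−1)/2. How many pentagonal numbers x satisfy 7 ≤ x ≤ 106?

6

The n-th pentagonal number is n(3n−1)/2.
Smallest index with value ≥ 7: n = 3 (giving 12).
Largest index with value ≤ 106: n = 8 (giving 92).
Indices 3 through 8: 6 terms.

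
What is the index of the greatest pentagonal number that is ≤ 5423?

60

Solve n(3n−1)/2 ≤ 5423 for integer n.
n = 60 gives 5370 ≤ 5423, while n = 61 gives 5551 > 5423; so the answer is index 60.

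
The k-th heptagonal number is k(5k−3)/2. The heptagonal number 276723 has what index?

333

Set n(5n−3)/2 = 276723, giving 5n² − 3n − 553446 = 0.
So n = (3 + 3327) / 10 = 3330/10 = 333.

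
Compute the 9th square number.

The 9th square number is n² with n = 9.
9² = 81.

81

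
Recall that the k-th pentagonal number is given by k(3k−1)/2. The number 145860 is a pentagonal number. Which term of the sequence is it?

Set n(3n−1)/2 = 145860, giving 3n² − n − 291720 = 0.
The discriminant is 1 + 24·145860 = 3500641, and √3500641 = 1871.
So n = (1 + 1871) / 6 = 1872/6 = 312.

312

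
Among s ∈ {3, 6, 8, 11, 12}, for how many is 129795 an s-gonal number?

s = 3: P(3, 509) = 129795. ✓
s = 6: P(6, 255) = 129795. ✓
s = 8: P(8, 208) = 129376 and P(8, 209) = 130625; 129795 is not s-gonal.
s = 11: P(11, 170) = 129455 and P(11, 171) = 130986; 129795 is not s-gonal.
s = 12: P(12, 161) = 128961 and P(12, 162) = 130572; 129795 is not s-gonal.
Hits: s ∈ {3, 6} → 2.

2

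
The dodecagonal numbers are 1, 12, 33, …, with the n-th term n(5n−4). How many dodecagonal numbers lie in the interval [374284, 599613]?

The n-th dodecagonal number is n(5n−4).
Smallest index with value ≥ 374284: n = 274 (giving 374284).
Largest index with value ≤ 599613: n = 346 (giving 597196).
Indices 274 through 346: 73 terms.

73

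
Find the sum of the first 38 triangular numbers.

9880

Σ i(i+1)/2 = (Σi² + Σi) / 2 over i = 1..38.
Σi = 741 and Σi² = 19019.
(1·19019 + 1·741) / 2 = 19760/2 = 9880.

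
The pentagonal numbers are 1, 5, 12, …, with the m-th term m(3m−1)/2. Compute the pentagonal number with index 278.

The 278th pentagonal number is n(3n−1)/2 with n = 278.
278·(3·278 − 1)/2 = 278·833/2 = 115787.

115787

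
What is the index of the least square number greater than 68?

9

Solve n² > 68 for integer n.
The largest n with value ≤ 68 is 8 (since 64 ≤ 68 < 81), so the first above is n = 9, value 81.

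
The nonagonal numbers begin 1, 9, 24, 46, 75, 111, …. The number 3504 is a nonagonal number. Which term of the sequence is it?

32

Set n(7n−5)/2 = 3504, giving 7n² − 5n − 7008 = 0.
The discriminant is 25 + 56·3504 = 196249, and √196249 = 443.
So n = (5 + 443) / 14 = 448/14 = 32.
Check: 32·(7·32 − 5)/2 = 3504. ✓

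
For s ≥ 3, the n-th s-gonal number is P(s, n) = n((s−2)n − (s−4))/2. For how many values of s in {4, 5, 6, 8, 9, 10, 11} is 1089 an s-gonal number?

2

s = 4: P(4, 33) = 1089. ✓
s = 5: P(5, 27) = 1080 and P(5, 28) = 1162; 1089 is not s-gonal.
s = 6: P(6, 23) = 1035 and P(6, 24) = 1128; 1089 is not s-gonal.
s = 8: P(8, 19) = 1045 and P(8, 20) = 1160; 1089 is not s-gonal.
s = 9: P(9, 18) = 1089. ✓
s = 10: P(10, 16) = 976 and P(10, 17) = 1105; 1089 is not s-gonal.
s = 11: P(11, 15) = 960 and P(11, 16) = 1096; 1089 is not s-gonal.
Hits: s ∈ {4, 9} → 2.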